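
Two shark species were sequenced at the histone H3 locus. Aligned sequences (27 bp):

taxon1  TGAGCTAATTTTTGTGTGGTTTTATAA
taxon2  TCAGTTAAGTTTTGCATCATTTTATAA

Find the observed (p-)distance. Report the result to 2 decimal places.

The sequences differ at 7 of 27 positions (sites 2, 5, 9, 15, 16, 18, 19).
p = 7/27 = 0.259259… ≈ 0.26 (to 2 d.p.).

0.26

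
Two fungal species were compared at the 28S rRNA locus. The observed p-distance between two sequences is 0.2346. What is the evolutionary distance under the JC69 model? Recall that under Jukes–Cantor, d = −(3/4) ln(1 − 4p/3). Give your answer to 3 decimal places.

d = −(3/4) ln(1 − 4p/3) = −0.75 ln(1 − 0.3128) = −0.75 ln(0.6872)
  = −0.75 × (-0.375130) = 0.281348 substitutions/site.

0.281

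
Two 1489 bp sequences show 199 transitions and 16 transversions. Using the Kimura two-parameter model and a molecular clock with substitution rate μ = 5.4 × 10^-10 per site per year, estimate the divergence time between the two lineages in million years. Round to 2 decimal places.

155.85

P = 199/1489 ≈ 0.133647 and Q = 16/1489 ≈ 0.010745.
Under the Kimura two-parameter model, d = −½ ln(1 − 2P − Q) − ¼ ln(1 − 2Q).
1 − 2P − Q = 0.721961, giving −½ ln(0.721961) = 0.162892.
1 − 2Q = 0.97851, giving −¼ ln(0.97851) = 0.005431.
d = 0.162892 + 0.005431 = 0.168323.
Under a molecular clock d = 2μt, so t = d/(2μ) = 0.168323 / (2 × 5.4 × 10^-10) = 155.85 million years.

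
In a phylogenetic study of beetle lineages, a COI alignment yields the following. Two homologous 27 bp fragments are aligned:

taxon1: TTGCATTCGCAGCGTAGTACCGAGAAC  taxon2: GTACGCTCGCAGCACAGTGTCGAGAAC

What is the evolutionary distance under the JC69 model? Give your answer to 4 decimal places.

0.3770

The sequences differ at 8 of 27 sites (1, 3, 5, 6, 14, 15, 19, 20), so p = 8/27 ≈ 0.296296.
d = −(3/4) ln(1 − 4p/3) = −0.75 ln(1 − 0.395061) = −0.75 ln(0.604939)
  = −0.75 × (-0.502628) = 0.376971 substitutions/site.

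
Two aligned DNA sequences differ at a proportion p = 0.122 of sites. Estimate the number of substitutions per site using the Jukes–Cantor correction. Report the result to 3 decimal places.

0.133

d = −(3/4) ln(1 − 4p/3) = −0.75 ln(1 − 0.162667) = −0.75 ln(0.837333)
  = −0.75 × (-0.177533) = 0.133150 substitutions/site.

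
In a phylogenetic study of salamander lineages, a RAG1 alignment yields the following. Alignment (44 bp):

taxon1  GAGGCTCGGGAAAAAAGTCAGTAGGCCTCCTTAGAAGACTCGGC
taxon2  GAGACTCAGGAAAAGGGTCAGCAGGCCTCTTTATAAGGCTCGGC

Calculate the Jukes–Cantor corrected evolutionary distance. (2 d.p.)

The sequences differ at 8 of 44 sites (4, 8, 15, 16, 22, 30, 34, 38), so p = 8/44 ≈ 0.181818.
d = −(3/4) ln(1 − 4p/3) = −0.75 ln(1 − 0.242424) = −0.75 ln(0.757576)
  = −0.75 × (-0.277631) = 0.208223 substitutions/site.

0.21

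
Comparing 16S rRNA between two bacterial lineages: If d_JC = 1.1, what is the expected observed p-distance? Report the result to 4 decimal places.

0.5770

p = (3/4)(1 − e^(−4d/3)) = 0.75 × (1 − e^(-1.466667)) = 0.75 × (1 − 0.230693) = 0.576980.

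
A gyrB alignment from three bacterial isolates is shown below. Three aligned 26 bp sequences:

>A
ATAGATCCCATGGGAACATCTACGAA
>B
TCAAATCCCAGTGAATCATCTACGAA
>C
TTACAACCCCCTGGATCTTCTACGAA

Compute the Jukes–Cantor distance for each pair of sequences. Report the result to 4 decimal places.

d(A,B) = 0.3335, d(A,C) = 0.3961, d(B,C) = 0.3335

A–B: 7/26 sites differ → p ≈ 0.269231, d = −0.75 ln(1 − 0.358975) = 0.333515 ≈ 0.3335.
A–C: 8/26 sites differ → p ≈ 0.307692, d = −0.75 ln(1 − 0.410256) = 0.396050 ≈ 0.3961.
B–C: 7/26 sites differ → p ≈ 0.269231, d = −0.75 ln(1 − 0.358975) = 0.333515 ≈ 0.3335.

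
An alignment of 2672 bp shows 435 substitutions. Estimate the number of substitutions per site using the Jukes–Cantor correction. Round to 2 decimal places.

0.18

p = 435/2672 ≈ 0.162799.
d = −(3/4) ln(1 − 4p/3) = −0.75 ln(1 − 0.217065) = −0.75 ln(0.782935)
  = −0.75 × (-0.244706) = 0.183530 substitutions/site.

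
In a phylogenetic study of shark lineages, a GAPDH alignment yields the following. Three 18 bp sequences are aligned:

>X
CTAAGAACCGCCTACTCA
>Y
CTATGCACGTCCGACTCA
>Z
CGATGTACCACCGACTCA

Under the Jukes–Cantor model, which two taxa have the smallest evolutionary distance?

Y and Z

X–Y: 5/18 differ, p = 0.278, d = 0.347.
X–Z: 5/18 differ, p = 0.278, d = 0.347.
Y–Z: 4/18 differ, p = 0.222, d = 0.264.
The smallest distance is between Y and Z.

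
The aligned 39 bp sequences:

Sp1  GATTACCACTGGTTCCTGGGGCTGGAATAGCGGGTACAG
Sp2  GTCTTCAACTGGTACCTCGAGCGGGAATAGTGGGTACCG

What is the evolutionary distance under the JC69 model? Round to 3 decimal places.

The sequences differ at 10 of 39 sites (2, 3, 5, 7, 14, 18, 20, 23, 31, 38), so p = 10/39 ≈ 0.25641.
d = −(3/4) ln(1 − 4p/3) = −0.75 ln(1 − 0.34188) = −0.75 ln(0.65812)
  = −0.75 × (-0.418368) = 0.313776 substitutions/site.

0.314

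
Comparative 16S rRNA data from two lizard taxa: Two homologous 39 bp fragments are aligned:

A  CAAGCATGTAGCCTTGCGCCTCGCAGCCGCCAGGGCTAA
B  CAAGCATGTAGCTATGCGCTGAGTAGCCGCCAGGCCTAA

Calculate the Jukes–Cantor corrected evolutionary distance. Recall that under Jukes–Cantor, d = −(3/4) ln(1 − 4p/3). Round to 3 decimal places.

The sequences differ at 7 of 39 sites (13, 14, 20, 21, 22, 24, 35), so p = 7/39 ≈ 0.179487.
d = −(3/4) ln(1 − 4p/3) = −0.75 ln(1 − 0.239316) = −0.75 ln(0.760684)
  = −0.75 × (-0.273537) = 0.205153 substitutions/site.

0.205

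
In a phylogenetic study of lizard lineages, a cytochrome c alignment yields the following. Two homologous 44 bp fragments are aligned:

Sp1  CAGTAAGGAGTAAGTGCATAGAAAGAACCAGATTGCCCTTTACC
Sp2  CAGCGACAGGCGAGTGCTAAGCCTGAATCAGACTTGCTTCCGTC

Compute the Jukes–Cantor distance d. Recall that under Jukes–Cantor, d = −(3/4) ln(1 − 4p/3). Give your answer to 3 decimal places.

0.759

The sequences differ at 21 of 44 sites, so p = 21/44 ≈ 0.477273.
d = −(3/4) ln(1 − 4p/3) = −0.75 ln(1 − 0.636364) = −0.75 ln(0.363636)
  = −0.75 × (-1.011602) = 0.758702 substitutions/site.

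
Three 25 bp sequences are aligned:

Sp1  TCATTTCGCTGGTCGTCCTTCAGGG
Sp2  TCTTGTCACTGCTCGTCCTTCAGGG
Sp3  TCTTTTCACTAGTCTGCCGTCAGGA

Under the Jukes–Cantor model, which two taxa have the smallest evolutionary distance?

Sp1 and Sp2

Sp1–Sp2: 4/25 differ, p = 0.160, d = 0.180.
Sp1–Sp3: 7/25 differ, p = 0.280, d = 0.351.
Sp2–Sp3: 7/25 differ, p = 0.280, d = 0.351.
The smallest distance is between Sp1 and Sp2.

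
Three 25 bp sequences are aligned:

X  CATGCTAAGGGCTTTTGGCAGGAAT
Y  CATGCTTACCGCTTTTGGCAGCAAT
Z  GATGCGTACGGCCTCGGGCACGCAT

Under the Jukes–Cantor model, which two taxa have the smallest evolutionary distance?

X–Y: 4/25 differ, p = 0.160, d = 0.180.
X–Z: 9/25 differ, p = 0.360, d = 0.490.
Y–Z: 9/25 differ, p = 0.360, d = 0.490.
The smallest distance is between X and Y.

X and Y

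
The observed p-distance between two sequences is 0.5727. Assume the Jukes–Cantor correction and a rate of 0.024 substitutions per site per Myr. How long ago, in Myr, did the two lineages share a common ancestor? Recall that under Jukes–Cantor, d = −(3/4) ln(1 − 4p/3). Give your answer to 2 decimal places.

d = −(3/4) ln(1 − 4p/3) = −0.75 ln(1 − 0.7636) = −0.75 ln(0.2364)
  = −0.75 × (-1.442230) = 1.081673 substitutions/site.
Under a molecular clock d = 2μt, so t = d/(2μ) = 1.081673 / (2 × 0.024) = 22.53 Myr.

22.53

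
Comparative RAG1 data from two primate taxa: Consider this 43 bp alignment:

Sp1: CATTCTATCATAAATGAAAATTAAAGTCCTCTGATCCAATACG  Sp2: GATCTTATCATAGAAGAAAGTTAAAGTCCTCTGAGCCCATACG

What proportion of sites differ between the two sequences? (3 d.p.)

The sequences differ at 8 of 43 positions (sites 1, 4, 5, 13, 15, 20, 35, 38).
p = 8/43 = 0.186046… ≈ 0.186 (to 3 d.p.).

0.186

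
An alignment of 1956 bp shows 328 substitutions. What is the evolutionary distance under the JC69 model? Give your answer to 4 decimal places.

0.1898

p = 328/1956 ≈ 0.167689.
d = −(3/4) ln(1 − 4p/3) = −0.75 ln(1 − 0.223585) = −0.75 ln(0.776415)
  = −0.75 × (-0.253068) = 0.189801 substitutions/site.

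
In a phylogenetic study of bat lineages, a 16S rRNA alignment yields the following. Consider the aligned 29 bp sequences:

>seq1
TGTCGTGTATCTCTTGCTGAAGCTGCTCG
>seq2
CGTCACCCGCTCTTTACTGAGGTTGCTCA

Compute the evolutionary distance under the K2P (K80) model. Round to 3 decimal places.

Of 29 sites, 13 differences are transitions and 1 are transversions, so P = 13/29 ≈ 0.448276 and Q = 1/29 ≈ 0.034483.
Under the Kimura two-parameter model, d = −½ ln(1 − 2P − Q) − ¼ ln(1 − 2Q).
1 − 2P − Q = 0.068965, giving −½ ln(0.068965) = 1.337078.
1 − 2Q = 0.931034, giving −¼ ln(0.931034) = 0.017865.
d = 1.337078 + 0.017865 = 1.354943.

1.355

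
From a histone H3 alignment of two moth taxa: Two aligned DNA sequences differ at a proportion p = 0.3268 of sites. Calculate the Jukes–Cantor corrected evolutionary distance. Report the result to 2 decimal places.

0.43

d = −(3/4) ln(1 − 4p/3) = −0.75 ln(1 − 0.435733) = −0.75 ln(0.564267)
  = −0.75 × (-0.572228) = 0.429171 substitutions/site.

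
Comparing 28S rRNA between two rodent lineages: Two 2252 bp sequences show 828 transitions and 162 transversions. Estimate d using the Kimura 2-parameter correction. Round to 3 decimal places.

0.862

P = 828/2252 ≈ 0.367673 and Q = 162/2252 ≈ 0.071936.
Under the Kimura two-parameter model, d = −½ ln(1 − 2P − Q) − ¼ ln(1 − 2Q).
1 − 2P − Q = 0.192718, giving −½ ln(0.192718) = 0.823264.
1 − 2Q = 0.856128, giving −¼ ln(0.856128) = 0.038834.
d = 0.823264 + 0.038834 = 0.862098.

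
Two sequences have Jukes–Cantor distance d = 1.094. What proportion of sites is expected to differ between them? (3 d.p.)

0.576

p = (3/4)(1 − e^(−4d/3)) = 0.75 × (1 − e^(-1.458667)) = 0.75 × (1 − 0.232546) = 0.575591.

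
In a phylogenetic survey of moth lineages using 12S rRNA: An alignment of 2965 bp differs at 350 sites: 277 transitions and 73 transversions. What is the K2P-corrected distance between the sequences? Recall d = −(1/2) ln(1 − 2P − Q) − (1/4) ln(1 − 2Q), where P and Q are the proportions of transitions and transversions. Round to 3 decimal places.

0.131

P = 277/2965 ≈ 0.093423 and Q = 73/2965 ≈ 0.024621.
Under the Kimura two-parameter model, d = −½ ln(1 − 2P − Q) − ¼ ln(1 − 2Q).
1 − 2P − Q = 0.788533, giving −½ ln(0.788533) = 0.118791.
1 − 2Q = 0.950758, giving −¼ ln(0.950758) = 0.012624.
d = 0.118791 + 0.012624 = 0.131415.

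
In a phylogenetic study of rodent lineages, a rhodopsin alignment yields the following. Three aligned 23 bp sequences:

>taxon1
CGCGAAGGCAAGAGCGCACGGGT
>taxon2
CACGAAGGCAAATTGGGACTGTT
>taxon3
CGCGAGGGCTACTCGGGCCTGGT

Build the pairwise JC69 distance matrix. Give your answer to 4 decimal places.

taxon1–taxon2: 8/23 sites differ → p ≈ 0.347826, d = −0.75 ln(1 − 0.463768) = 0.467391 ≈ 0.4674.
taxon1–taxon3: 9/23 sites differ → p ≈ 0.391304, d = −0.75 ln(1 − 0.521739) = 0.553199 ≈ 0.5532.
taxon2–taxon3: 7/23 sites differ → p ≈ 0.304348, d = −0.75 ln(1 − 0.405797) = 0.390401 ≈ 0.3904.

d(taxon1,taxon2) = 0.4674, d(taxon1,taxon3) = 0.5532, d(taxon2,taxon3) = 0.3904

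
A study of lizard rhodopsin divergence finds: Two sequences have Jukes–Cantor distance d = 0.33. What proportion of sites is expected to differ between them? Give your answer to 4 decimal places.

p = (3/4)(1 − e^(−4d/3)) = 0.75 × (1 − e^(-0.44)) = 0.75 × (1 − 0.644036) = 0.266973.

0.2670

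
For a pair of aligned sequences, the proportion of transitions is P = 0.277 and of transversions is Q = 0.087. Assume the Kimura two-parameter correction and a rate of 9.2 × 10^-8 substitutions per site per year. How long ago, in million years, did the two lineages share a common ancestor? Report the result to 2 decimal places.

Under the Kimura two-parameter model, d = −½ ln(1 − 2P − Q) − ¼ ln(1 − 2Q).
1 − 2P − Q = 0.359, giving −½ ln(0.359) = 0.512216.
1 − 2Q = 0.826, giving −¼ ln(0.826) = 0.047790.
d = 0.512216 + 0.047790 = 0.560006.
Under a molecular clock d = 2μt, so t = d/(2μ) = 0.560006 / (2 × 9.2 × 10^-8) = 3.04 million years.

3.04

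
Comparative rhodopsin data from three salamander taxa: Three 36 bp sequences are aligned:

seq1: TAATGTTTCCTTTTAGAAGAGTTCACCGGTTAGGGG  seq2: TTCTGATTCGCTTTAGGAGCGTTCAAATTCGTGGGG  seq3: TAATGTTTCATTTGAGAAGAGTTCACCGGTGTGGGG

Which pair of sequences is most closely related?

seq1–seq2: 14/36 differ, p = 0.389, d = 0.548.
seq1–seq3: 4/36 differ, p = 0.111, d = 0.120.
seq2–seq3: 13/36 differ, p = 0.361, d = 0.493.
The smallest distance is between seq1 and seq3.

seq1 and seq3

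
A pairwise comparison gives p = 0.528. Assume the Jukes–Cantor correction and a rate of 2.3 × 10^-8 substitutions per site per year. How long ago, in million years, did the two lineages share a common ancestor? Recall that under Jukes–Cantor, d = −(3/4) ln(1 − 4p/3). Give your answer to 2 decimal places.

19.85

d = −(3/4) ln(1 − 4p/3) = −0.75 ln(1 − 0.704) = −0.75 ln(0.296)
  = −0.75 × (-1.217396) = 0.913047 substitutions/site.
Under a molecular clock d = 2μt, so t = d/(2μ) = 0.913047 / (2 × 2.3 × 10^-8) = 19.85 million years.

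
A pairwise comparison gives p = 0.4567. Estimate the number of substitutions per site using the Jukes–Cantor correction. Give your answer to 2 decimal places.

0.70

d = −(3/4) ln(1 − 4p/3) = −0.75 ln(1 − 0.608933) = −0.75 ln(0.391067)
  = −0.75 × (-0.938876) = 0.704157 substitutions/site.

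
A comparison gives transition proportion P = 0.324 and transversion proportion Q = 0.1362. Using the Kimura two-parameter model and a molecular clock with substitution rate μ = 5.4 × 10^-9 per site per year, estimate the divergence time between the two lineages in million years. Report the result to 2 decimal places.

78.35

Under the Kimura two-parameter model, d = −½ ln(1 − 2P − Q) − ¼ ln(1 − 2Q).
1 − 2P − Q = 0.2158, giving −½ ln(0.2158) = 0.766702.
1 − 2Q = 0.7276, giving −¼ ln(0.7276) = 0.079501.
d = 0.766702 + 0.079501 = 0.846203.
Under a molecular clock d = 2μt, so t = d/(2μ) = 0.846203 / (2 × 5.4 × 10^-9) = 78.35 million years.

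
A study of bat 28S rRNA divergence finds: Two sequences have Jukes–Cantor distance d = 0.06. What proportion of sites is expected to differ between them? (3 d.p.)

0.058

p = (3/4)(1 − e^(−4d/3)) = 0.75 × (1 − e^(-0.08)) = 0.75 × (1 − 0.923116) = 0.057663.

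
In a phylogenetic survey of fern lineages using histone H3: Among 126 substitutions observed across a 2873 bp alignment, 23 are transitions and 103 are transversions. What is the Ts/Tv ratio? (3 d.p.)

R = 23/103 = 0.223300… ≈ 0.223 (to 3 d.p.).

0.223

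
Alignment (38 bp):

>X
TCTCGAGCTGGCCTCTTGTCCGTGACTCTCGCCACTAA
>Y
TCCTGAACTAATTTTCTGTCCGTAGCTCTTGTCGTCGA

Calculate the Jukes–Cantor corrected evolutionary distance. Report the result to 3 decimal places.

The sequences differ at 17 of 38 sites, so p = 17/38 ≈ 0.447368.
d = −(3/4) ln(1 − 4p/3) = −0.75 ln(1 − 0.596491) = −0.75 ln(0.403509)
  = −0.75 × (-0.907556) = 0.680667 substitutions/site.

0.681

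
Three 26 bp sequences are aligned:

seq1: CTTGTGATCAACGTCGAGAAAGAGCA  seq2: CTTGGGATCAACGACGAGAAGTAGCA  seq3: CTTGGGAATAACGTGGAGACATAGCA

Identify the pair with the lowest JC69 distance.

seq1–seq2: 4/26 differ, p = 0.154, d = 0.172.
seq1–seq3: 6/26 differ, p = 0.231, d = 0.276.
seq2–seq3: 6/26 differ, p = 0.231, d = 0.276.
The smallest distance is between seq1 and seq2.

seq1 and seq2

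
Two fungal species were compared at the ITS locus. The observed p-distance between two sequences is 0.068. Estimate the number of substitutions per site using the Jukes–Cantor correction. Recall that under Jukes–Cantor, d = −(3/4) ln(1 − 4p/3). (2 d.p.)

d = −(3/4) ln(1 − 4p/3) = −0.75 ln(1 − 0.090667) = −0.75 ln(0.909333)
  = −0.75 × (-0.095044) = 0.071283 substitutions/site.

0.07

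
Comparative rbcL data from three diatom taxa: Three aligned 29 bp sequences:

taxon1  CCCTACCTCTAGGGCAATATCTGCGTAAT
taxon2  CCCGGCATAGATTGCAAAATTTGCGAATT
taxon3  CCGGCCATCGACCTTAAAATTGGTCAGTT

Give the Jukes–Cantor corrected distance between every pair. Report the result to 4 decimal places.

d(taxon1,taxon2) = 0.5285, d(taxon1,taxon3) = 1.1411, d(taxon2,taxon3) = 0.5285

taxon1–taxon2: 11/29 sites differ → p ≈ 0.37931, d = −0.75 ln(1 − 0.505747) = 0.528531 ≈ 0.5285.
taxon1–taxon3: 17/29 sites differ → p ≈ 0.586207, d = −0.75 ln(1 − 0.781609) = 1.141101 ≈ 1.1411.
taxon2–taxon3: 11/29 sites differ → p ≈ 0.37931, d = −0.75 ln(1 − 0.505747) = 0.528531 ≈ 0.5285.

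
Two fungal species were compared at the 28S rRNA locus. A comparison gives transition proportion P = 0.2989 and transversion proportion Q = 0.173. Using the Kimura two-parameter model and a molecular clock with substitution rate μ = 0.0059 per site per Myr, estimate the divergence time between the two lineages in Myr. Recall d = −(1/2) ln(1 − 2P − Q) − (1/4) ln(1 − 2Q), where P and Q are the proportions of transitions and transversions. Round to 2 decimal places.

Under the Kimura two-parameter model, d = −½ ln(1 − 2P − Q) − ¼ ln(1 − 2Q).
1 − 2P − Q = 0.2292, giving −½ ln(0.2292) = 0.736580.
1 − 2Q = 0.654, giving −¼ ln(0.654) = 0.106162.
d = 0.736580 + 0.106162 = 0.842742.
Under a molecular clock d = 2μt, so t = d/(2μ) = 0.842742 / (2 × 0.0059) = 71.42 Myr.

71.42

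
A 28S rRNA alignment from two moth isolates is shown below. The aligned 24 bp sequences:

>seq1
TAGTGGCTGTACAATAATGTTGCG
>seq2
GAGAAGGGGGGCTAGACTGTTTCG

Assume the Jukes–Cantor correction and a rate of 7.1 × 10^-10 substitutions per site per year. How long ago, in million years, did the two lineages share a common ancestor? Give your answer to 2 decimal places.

The sequences differ at 11 of 24 sites, so p = 11/24 ≈ 0.458333.
d = −(3/4) ln(1 − 4p/3) = −0.75 ln(1 − 0.611111) = −0.75 ln(0.388889)
  = −0.75 × (-0.944461) = 0.708346 substitutions/site.
Under a molecular clock d = 2μt, so t = d/(2μ) = 0.708346 / (2 × 7.1 × 10^-10) = 498.84 million years.

498.84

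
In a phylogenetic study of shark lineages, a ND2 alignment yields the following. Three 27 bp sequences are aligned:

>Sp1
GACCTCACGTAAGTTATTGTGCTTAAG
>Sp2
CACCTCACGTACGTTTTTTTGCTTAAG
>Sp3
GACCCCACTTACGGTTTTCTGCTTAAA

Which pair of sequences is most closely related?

Sp1–Sp2: 4/27 differ, p = 0.148, d = 0.165.
Sp1–Sp3: 7/27 differ, p = 0.259, d = 0.318.
Sp2–Sp3: 6/27 differ, p = 0.222, d = 0.264.
The smallest distance is between Sp1 and Sp2.

Sp1 and Sp2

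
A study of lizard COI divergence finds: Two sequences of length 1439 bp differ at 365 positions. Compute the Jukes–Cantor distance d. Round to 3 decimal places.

0.310

p = 365/1439 ≈ 0.253648.
d = −(3/4) ln(1 − 4p/3) = −0.75 ln(1 − 0.338197) = −0.75 ln(0.661803)
  = −0.75 × (-0.412787) = 0.309590 substitutions/site.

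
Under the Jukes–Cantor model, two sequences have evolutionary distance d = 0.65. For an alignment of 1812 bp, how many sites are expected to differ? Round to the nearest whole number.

788

Invert JC69: p = (3/4)(1 − e^(−4d/3)) = 0.75 × (1 − e^(-0.866667)) = 0.75 × (1 − 0.420350) = 0.434738.
Expected differing sites = pL ≈ 0.434738 × 1812 = 787.745256 ≈ 788.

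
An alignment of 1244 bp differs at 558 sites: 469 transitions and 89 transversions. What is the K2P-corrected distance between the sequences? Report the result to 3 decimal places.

P = 469/1244 ≈ 0.37701 and Q = 89/1244 ≈ 0.071543.
Under the Kimura two-parameter model, d = −½ ln(1 − 2P − Q) − ¼ ln(1 − 2Q).
1 − 2P − Q = 0.174437, giving −½ ln(0.174437) = 0.873096.
1 − 2Q = 0.856914, giving −¼ ln(0.856914) = 0.038604.
d = 0.873096 + 0.038604 = 0.911700.

0.912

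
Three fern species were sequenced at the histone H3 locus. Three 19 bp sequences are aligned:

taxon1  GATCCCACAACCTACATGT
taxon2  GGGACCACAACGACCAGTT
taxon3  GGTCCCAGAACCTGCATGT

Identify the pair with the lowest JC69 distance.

taxon1–taxon2: 8/19 differ, p = 0.421, d = 0.618.
taxon1–taxon3: 3/19 differ, p = 0.158, d = 0.177.
taxon2–taxon3: 8/19 differ, p = 0.421, d = 0.618.
The smallest distance is between taxon1 and taxon3.

taxon1 and taxon3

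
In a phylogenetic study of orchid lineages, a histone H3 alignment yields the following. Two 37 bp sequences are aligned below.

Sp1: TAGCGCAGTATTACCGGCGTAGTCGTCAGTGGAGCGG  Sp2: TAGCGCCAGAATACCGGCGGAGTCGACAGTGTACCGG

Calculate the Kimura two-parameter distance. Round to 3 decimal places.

0.258

Of 37 sites, 1 differences are transitions and 7 are transversions, so P = 1/37 ≈ 0.027027 and Q = 7/37 ≈ 0.189189.
Under the Kimura two-parameter model, d = −½ ln(1 − 2P − Q) − ¼ ln(1 − 2Q).
1 − 2P − Q = 0.756757, giving −½ ln(0.756757) = 0.139357.
1 − 2Q = 0.621622, giving −¼ ln(0.621622) = 0.118856.
d = 0.139357 + 0.118856 = 0.258213.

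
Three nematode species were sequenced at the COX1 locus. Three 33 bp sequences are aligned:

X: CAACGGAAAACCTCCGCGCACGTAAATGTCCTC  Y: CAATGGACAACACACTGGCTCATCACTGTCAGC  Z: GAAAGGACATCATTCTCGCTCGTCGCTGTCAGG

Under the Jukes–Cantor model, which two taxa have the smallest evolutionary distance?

Y and Z

X–Y: 13/33 differ, p = 0.394, d = 0.559.
X–Z: 14/33 differ, p = 0.424, d = 0.625.
Y–Z: 9/33 differ, p = 0.273, d = 0.339.
The smallest distance is between Y and Z.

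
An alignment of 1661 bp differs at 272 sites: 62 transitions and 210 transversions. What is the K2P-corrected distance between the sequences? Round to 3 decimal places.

0.185

P = 62/1661 ≈ 0.037327 and Q = 210/1661 ≈ 0.12643.
Under the Kimura two-parameter model, d = −½ ln(1 − 2P − Q) − ¼ ln(1 − 2Q).
1 − 2P − Q = 0.798916, giving −½ ln(0.798916) = 0.112250.
1 − 2Q = 0.74714, giving −¼ ln(0.74714) = 0.072876.
d = 0.112250 + 0.072876 = 0.185126.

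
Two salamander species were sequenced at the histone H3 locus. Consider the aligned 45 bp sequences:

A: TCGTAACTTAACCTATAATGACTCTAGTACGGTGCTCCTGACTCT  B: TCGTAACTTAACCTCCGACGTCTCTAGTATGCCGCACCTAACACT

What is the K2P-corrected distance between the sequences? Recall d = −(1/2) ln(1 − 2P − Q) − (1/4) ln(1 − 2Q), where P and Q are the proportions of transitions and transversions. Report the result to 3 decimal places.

0.300

Of 45 sites, 6 differences are transitions and 5 are transversions, so P = 6/45 ≈ 0.133333 and Q = 5/45 ≈ 0.111111.
Under the Kimura two-parameter model, d = −½ ln(1 − 2P − Q) − ¼ ln(1 − 2Q).
1 − 2P − Q = 0.622223, giving −½ ln(0.622223) = 0.237228.
1 − 2Q = 0.777778, giving −¼ ln(0.777778) = 0.062829.
d = 0.237228 + 0.062829 = 0.300057.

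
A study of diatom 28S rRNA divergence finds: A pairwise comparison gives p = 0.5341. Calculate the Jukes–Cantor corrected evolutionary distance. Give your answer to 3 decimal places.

0.934

d = −(3/4) ln(1 − 4p/3) = −0.75 ln(1 − 0.712133) = −0.75 ln(0.287867)
  = −0.75 × (-1.245257) = 0.933943 substitutions/site.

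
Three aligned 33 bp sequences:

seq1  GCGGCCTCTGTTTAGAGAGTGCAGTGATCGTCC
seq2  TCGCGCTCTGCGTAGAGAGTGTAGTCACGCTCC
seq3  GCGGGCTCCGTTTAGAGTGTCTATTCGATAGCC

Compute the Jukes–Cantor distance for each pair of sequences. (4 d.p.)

seq1–seq2: 10/33 sites differ → p ≈ 0.30303, d = −0.75 ln(1 − 0.40404) = 0.388186 ≈ 0.3882.
seq1–seq3: 12/33 sites differ → p ≈ 0.363636, d = −0.75 ln(1 − 0.484848) = 0.497470 ≈ 0.4975.
seq2–seq3: 13/33 sites differ → p ≈ 0.393939, d = −0.75 ln(1 − 0.525252) = 0.558728 ≈ 0.5587.

d(seq1,seq2) = 0.3882, d(seq1,seq3) = 0.4975, d(seq2,seq3) = 0.5587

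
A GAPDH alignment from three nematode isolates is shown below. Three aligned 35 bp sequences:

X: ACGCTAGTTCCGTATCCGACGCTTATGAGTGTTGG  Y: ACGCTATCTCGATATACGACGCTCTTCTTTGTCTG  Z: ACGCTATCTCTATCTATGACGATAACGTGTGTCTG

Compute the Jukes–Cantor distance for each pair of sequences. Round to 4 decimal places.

d(X,Y) = 0.4582, d(X,Z) = 0.5128, d(Y,Z) = 0.3149

X–Y: 12/35 sites differ → p ≈ 0.342857, d = −0.75 ln(1 − 0.457143) = 0.458182 ≈ 0.4582.
X–Z: 13/35 sites differ → p ≈ 0.371429, d = −0.75 ln(1 − 0.495239) = 0.512753 ≈ 0.5128.
Y–Z: 9/35 sites differ → p ≈ 0.257143, d = −0.75 ln(1 − 0.342857) = 0.314890 ≈ 0.3149.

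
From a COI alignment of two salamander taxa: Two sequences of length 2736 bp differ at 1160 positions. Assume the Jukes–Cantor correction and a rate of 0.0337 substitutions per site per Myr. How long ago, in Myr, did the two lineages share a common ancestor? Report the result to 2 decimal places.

p = 1160/2736 ≈ 0.423977.
d = −(3/4) ln(1 − 4p/3) = −0.75 ln(1 − 0.565303) = −0.75 ln(0.434697)
  = −0.75 × (-0.833106) = 0.624830 substitutions/site.
Under a molecular clock d = 2μt, so t = d/(2μ) = 0.624830 / (2 × 0.0337) = 9.27 Myr.

9.27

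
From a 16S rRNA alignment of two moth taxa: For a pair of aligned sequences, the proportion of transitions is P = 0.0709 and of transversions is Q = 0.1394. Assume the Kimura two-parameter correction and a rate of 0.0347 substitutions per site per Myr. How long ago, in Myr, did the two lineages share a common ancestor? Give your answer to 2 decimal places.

3.56

Under the Kimura two-parameter model, d = −½ ln(1 − 2P − Q) − ¼ ln(1 − 2Q).
1 − 2P − Q = 0.7188, giving −½ ln(0.7188) = 0.165086.
1 − 2Q = 0.7212, giving −¼ ln(0.7212) = 0.081710.
d = 0.165086 + 0.081710 = 0.246796.
Under a molecular clock d = 2μt, so t = d/(2μ) = 0.246796 / (2 × 0.0347) = 3.56 Myr.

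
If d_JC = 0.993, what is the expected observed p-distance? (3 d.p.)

p = (3/4)(1 − e^(−4d/3)) = 0.75 × (1 − e^(-1.324)) = 0.75 × (1 − 0.266069) = 0.550448.

0.550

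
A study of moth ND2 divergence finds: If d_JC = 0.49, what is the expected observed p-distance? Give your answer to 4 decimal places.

0.3598

p = (3/4)(1 − e^(−4d/3)) = 0.75 × (1 − e^(-0.653333)) = 0.75 × (1 − 0.520309) = 0.359768.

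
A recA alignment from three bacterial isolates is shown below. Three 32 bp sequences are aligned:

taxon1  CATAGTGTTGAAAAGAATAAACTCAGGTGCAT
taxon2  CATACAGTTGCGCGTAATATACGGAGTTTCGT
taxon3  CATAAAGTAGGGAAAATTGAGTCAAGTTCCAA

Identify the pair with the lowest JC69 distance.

taxon1–taxon2: 13/32 differ, p = 0.406, d = 0.585.
taxon1–taxon3: 15/32 differ, p = 0.469, d = 0.736.
taxon2–taxon3: 16/32 differ, p = 0.500, d = 0.824.
The smallest distance is between taxon1 and taxon2.

taxon1 and taxon2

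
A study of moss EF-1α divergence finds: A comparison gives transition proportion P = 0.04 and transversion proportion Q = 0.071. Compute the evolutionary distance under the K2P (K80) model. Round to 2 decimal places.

Under the Kimura two-parameter model, d = −½ ln(1 − 2P − Q) − ¼ ln(1 − 2Q).
1 − 2P − Q = 0.849, giving −½ ln(0.849) = 0.081848.
1 − 2Q = 0.858, giving −¼ ln(0.858) = 0.038288.
d = 0.081848 + 0.038288 = 0.120136.

0.12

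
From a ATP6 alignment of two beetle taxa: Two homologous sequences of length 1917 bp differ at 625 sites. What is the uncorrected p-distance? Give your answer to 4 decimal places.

p = 625/1917 = 0.326030… ≈ 0.3260 (to 4 d.p.).

0.3260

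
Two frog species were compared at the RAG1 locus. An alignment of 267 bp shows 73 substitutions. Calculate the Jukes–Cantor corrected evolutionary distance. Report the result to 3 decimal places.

0.340

p = 73/267 ≈ 0.273408.
d = −(3/4) ln(1 − 4p/3) = −0.75 ln(1 − 0.364544) = −0.75 ln(0.635456)
  = −0.75 × (-0.453412) = 0.340059 substitutions/site.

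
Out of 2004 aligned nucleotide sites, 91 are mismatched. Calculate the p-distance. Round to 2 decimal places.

p = 91/2004 = 0.045409… ≈ 0.05 (to 2 d.p.).

0.05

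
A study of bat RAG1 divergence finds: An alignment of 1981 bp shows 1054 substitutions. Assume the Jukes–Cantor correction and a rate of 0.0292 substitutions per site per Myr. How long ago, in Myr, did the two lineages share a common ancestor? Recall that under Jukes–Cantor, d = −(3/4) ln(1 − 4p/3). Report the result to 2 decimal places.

p = 1054/1981 ≈ 0.532055.
d = −(3/4) ln(1 − 4p/3) = −0.75 ln(1 − 0.709407) = −0.75 ln(0.290593)
  = −0.75 × (-1.235832) = 0.926874 substitutions/site.
Under a molecular clock d = 2μt, so t = d/(2μ) = 0.926874 / (2 × 0.0292) = 15.87 Myr.

15.87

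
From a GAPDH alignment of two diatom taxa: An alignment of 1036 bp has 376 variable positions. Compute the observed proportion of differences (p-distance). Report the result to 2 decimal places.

p = 376/1036 = 0.362934… ≈ 0.36 (to 2 d.p.).

0.36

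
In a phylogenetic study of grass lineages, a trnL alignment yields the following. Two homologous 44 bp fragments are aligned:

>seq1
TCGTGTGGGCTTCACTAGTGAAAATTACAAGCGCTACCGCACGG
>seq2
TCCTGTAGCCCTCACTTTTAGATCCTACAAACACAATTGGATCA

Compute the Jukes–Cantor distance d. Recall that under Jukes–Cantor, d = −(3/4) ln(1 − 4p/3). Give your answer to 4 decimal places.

0.6987

The sequences differ at 20 of 44 sites, so p = 20/44 ≈ 0.454545.
d = −(3/4) ln(1 − 4p/3) = −0.75 ln(1 − 0.60606) = −0.75 ln(0.39394)
  = −0.75 × (-0.931557) = 0.698668 substitutions/site.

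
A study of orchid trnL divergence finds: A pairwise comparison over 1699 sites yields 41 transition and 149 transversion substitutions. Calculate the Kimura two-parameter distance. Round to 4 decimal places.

0.1213

P = 41/1699 ≈ 0.024132 and Q = 149/1699 ≈ 0.087699.
Under the Kimura two-parameter model, d = −½ ln(1 − 2P − Q) − ¼ ln(1 − 2Q).
1 − 2P − Q = 0.864037, giving −½ ln(0.864037) = 0.073070.
1 − 2Q = 0.824602, giving −¼ ln(0.824602) = 0.048214.
d = 0.073070 + 0.048214 = 0.121284.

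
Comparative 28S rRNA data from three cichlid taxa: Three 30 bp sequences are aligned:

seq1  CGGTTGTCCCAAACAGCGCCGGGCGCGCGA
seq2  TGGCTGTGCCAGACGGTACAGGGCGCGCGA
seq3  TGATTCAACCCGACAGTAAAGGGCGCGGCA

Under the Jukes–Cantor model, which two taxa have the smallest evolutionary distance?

seq1 and seq2

seq1–seq2: 8/30 differ, p = 0.267, d = 0.330.
seq1–seq3: 13/30 differ, p = 0.433, d = 0.647.
seq2–seq3: 10/30 differ, p = 0.333, d = 0.441.
The smallest distance is between seq1 and seq2.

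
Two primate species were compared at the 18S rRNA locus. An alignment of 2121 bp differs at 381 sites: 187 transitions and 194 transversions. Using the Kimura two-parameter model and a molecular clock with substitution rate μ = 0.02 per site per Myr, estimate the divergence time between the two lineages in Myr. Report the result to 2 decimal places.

P = 187/2121 ≈ 0.088166 and Q = 194/2121 ≈ 0.091466.
Under the Kimura two-parameter model, d = −½ ln(1 − 2P − Q) − ¼ ln(1 − 2Q).
1 − 2P − Q = 0.732202, giving −½ ln(0.732202) = 0.155849.
1 − 2Q = 0.817068, giving −¼ ln(0.817068) = 0.050508.
d = 0.155849 + 0.050508 = 0.206357.
Under a molecular clock d = 2μt, so t = d/(2μ) = 0.206357 / (2 × 0.02) = 5.16 Myr.

5.16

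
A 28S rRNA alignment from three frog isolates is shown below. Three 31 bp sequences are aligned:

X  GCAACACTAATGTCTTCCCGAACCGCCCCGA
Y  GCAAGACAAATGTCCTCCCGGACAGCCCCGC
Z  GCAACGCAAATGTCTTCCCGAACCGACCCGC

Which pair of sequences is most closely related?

X and Z

X–Y: 6/31 differ, p = 0.194, d = 0.224.
X–Z: 4/31 differ, p = 0.129, d = 0.142.
Y–Z: 6/31 differ, p = 0.194, d = 0.224.
The smallest distance is between X and Z.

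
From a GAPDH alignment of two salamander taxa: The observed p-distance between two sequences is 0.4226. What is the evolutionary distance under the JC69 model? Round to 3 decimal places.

0.622

d = −(3/4) ln(1 − 4p/3) = −0.75 ln(1 − 0.563467) = −0.75 ln(0.436533)
  = −0.75 × (-0.828891) = 0.621668 substitutions/site.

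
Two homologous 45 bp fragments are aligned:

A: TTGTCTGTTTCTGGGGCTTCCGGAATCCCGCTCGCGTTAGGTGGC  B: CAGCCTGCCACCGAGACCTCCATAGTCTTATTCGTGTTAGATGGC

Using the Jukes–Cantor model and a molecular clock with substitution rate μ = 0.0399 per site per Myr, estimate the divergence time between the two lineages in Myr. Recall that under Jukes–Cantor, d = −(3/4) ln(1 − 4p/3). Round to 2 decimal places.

7.78

The sequences differ at 19 of 45 sites, so p = 19/45 ≈ 0.422222.
d = −(3/4) ln(1 − 4p/3) = −0.75 ln(1 − 0.562963) = −0.75 ln(0.437037)
  = −0.75 × (-0.827737) = 0.620803 substitutions/site.
Under a molecular clock d = 2μt, so t = d/(2μ) = 0.620803 / (2 × 0.0399) = 7.78 Myr.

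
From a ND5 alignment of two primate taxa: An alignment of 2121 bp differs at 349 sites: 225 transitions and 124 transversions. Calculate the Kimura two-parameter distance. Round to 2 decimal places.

0.19

P = 225/2121 ≈ 0.106082 and Q = 124/2121 ≈ 0.058463.
Under the Kimura two-parameter model, d = −½ ln(1 − 2P − Q) − ¼ ln(1 − 2Q).
1 − 2P − Q = 0.729373, giving −½ ln(0.729373) = 0.157785.
1 − 2Q = 0.883074, giving −¼ ln(0.883074) = 0.031087.
d = 0.157785 + 0.031087 = 0.188872.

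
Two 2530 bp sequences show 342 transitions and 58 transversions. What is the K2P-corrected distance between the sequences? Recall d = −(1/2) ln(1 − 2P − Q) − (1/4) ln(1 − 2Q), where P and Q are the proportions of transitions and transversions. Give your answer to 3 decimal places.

0.185

P = 342/2530 ≈ 0.135178 and Q = 58/2530 ≈ 0.022925.
Under the Kimura two-parameter model, d = −½ ln(1 − 2P − Q) − ¼ ln(1 − 2Q).
1 − 2P − Q = 0.706719, giving −½ ln(0.706719) = 0.173561.
1 − 2Q = 0.95415, giving −¼ ln(0.95415) = 0.011734.
d = 0.173561 + 0.011734 = 0.185295.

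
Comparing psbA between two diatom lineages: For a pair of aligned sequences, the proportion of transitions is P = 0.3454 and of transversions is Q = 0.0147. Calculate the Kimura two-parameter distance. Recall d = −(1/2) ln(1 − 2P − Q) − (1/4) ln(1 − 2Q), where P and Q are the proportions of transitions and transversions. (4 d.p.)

0.6187

Under the Kimura two-parameter model, d = −½ ln(1 − 2P − Q) − ¼ ln(1 − 2Q).
1 − 2P − Q = 0.2945, giving −½ ln(0.2945) = 0.611238.
1 − 2Q = 0.9706, giving −¼ ln(0.9706) = 0.007460.
d = 0.611238 + 0.007460 = 0.618698.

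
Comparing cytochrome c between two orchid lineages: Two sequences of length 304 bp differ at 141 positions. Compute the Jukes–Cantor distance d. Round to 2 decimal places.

0.72

p = 141/304 ≈ 0.463816.
d = −(3/4) ln(1 − 4p/3) = −0.75 ln(1 − 0.618421) = −0.75 ln(0.381579)
  = −0.75 × (-0.963437) = 0.722578 substitutions/site.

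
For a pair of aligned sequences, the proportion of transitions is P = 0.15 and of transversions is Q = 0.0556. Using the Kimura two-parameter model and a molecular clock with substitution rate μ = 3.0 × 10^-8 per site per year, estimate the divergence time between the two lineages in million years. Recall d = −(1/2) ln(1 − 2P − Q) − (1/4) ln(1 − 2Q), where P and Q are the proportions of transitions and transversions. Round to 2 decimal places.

Under the Kimura two-parameter model, d = −½ ln(1 − 2P − Q) − ¼ ln(1 − 2Q).
1 − 2P − Q = 0.6444, giving −½ ln(0.6444) = 0.219718.
1 − 2Q = 0.8888, giving −¼ ln(0.8888) = 0.029471.
d = 0.219718 + 0.029471 = 0.249189.
Under a molecular clock d = 2μt, so t = d/(2μ) = 0.249189 / (2 × 3.0 × 10^-8) = 4.15 million years.

4.15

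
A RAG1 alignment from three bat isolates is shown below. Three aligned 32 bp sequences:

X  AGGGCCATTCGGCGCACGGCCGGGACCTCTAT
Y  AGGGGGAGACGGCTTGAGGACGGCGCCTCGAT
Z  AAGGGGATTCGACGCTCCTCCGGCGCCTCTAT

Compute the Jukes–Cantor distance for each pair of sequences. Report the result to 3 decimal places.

X–Y: 12/32 sites differ → p = 0.375, d = −0.75 ln(1 − 0.5) = 0.519860 ≈ 0.520.
X–Z: 9/32 sites differ → p = 0.28125, d = −0.75 ln(1 − 0.375) = 0.352503 ≈ 0.353.
Y–Z: 12/32 sites differ → p = 0.375, d = −0.75 ln(1 − 0.5) = 0.519860 ≈ 0.520.

d(X,Y) = 0.520, d(X,Z) = 0.353, d(Y,Z) = 0.520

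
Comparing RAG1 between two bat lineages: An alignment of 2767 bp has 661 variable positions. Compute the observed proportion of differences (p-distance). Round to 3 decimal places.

0.239

p = 661/2767 = 0.238886… ≈ 0.239 (to 3 d.p.).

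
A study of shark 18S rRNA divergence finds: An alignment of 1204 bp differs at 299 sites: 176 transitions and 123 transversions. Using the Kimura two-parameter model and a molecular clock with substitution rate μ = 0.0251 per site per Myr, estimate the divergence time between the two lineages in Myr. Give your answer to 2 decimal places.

6.14

P = 176/1204 ≈ 0.146179 and Q = 123/1204 ≈ 0.102159.
Under the Kimura two-parameter model, d = −½ ln(1 − 2P − Q) − ¼ ln(1 − 2Q).
1 − 2P − Q = 0.605483, giving −½ ln(0.605483) = 0.250864.
1 − 2Q = 0.795682, giving −¼ ln(0.795682) = 0.057139.
d = 0.250864 + 0.057139 = 0.308003.
Under a molecular clock d = 2μt, so t = d/(2μ) = 0.308003 / (2 × 0.0251) = 6.14 Myr.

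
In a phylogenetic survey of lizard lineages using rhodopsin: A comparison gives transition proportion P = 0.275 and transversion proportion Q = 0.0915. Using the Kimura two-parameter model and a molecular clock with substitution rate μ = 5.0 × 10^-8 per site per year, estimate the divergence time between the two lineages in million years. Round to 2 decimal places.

Under the Kimura two-parameter model, d = −½ ln(1 − 2P − Q) − ¼ ln(1 − 2Q).
1 − 2P − Q = 0.3585, giving −½ ln(0.3585) = 0.512913.
1 − 2Q = 0.817, giving −¼ ln(0.817) = 0.050529.
d = 0.512913 + 0.050529 = 0.563442.
Under a molecular clock d = 2μt, so t = d/(2μ) = 0.563442 / (2 × 5.0 × 10^-8) = 5.63 million years.

5.63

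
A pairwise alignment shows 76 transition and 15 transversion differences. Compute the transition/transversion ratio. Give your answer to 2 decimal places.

R = 76/15 = 5.066666… ≈ 5.07 (to 2 d.p.).

5.07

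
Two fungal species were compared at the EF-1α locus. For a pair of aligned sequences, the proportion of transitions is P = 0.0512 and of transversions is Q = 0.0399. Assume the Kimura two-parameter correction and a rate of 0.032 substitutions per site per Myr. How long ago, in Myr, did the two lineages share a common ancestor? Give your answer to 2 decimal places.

Under the Kimura two-parameter model, d = −½ ln(1 − 2P − Q) − ¼ ln(1 − 2Q).
1 − 2P − Q = 0.8577, giving −½ ln(0.8577) = 0.076750.
1 − 2Q = 0.9202, giving −¼ ln(0.9202) = 0.020791.
d = 0.076750 + 0.020791 = 0.097541.
Under a molecular clock d = 2μt, so t = d/(2μ) = 0.097541 / (2 × 0.032) = 1.52 Myr.

1.52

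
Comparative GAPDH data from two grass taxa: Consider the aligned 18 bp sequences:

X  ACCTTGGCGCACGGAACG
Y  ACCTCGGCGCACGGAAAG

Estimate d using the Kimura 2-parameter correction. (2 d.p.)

Of 18 sites, 1 differences are transitions and 1 are transversions, so P = 1/18 ≈ 0.055556 and Q = 1/18 ≈ 0.055556.
Under the Kimura two-parameter model, d = −½ ln(1 − 2P − Q) − ¼ ln(1 − 2Q).
1 − 2P − Q = 0.833332, giving −½ ln(0.833332) = 0.091162.
1 − 2Q = 0.888888, giving −¼ ln(0.888888) = 0.029446.
d = 0.091162 + 0.029446 = 0.120608.

0.12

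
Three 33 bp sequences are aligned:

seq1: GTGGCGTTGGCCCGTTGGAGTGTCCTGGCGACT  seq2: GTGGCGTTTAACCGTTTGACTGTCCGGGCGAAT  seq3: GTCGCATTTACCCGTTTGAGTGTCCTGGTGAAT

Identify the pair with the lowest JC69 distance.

seq1–seq2: 7/33 differ, p = 0.212, d = 0.249.
seq1–seq3: 7/33 differ, p = 0.212, d = 0.249.
seq2–seq3: 6/33 differ, p = 0.182, d = 0.208.
The smallest distance is between seq2 and seq3.

seq2 and seq3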